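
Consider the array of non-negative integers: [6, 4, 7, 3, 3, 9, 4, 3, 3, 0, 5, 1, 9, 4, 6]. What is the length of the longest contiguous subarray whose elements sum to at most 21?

6

Extend to the right; shrink from the left whenever the sum exceeds 21:
→ 6: sum 6, len 1
→ 4: sum 10, len 2
→ 7: sum 17, len 3
→ 3: sum 20, len 4
→ 3 (dropped 6): sum 17, len 4
→ 9 (dropped 4, 7): sum 15, len 3
→ 4: sum 19, len 4
→ 3 (dropped 3): sum 19, len 4
→ 3 (dropped 3): sum 19, len 4
→ 0: sum 19, len 5
→ 5 (dropped 9): sum 15, len 5
→ 1: sum 16, len 6
→ 9 (dropped 4): sum 21, len 6
→ 4 (dropped 3, 3): sum 19, len 5
→ 6 (dropped 0, 5): sum 20, len 4
Longest length seen: 6.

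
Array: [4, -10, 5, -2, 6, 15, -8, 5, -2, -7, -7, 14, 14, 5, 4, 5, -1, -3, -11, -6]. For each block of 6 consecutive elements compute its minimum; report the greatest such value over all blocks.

-1

Each size-6 window and its min:
[4, -10, 5, -2, 6, 15] → min -10
[-10, 5, -2, 6, 15, -8] → min -10
[5, -2, 6, 15, -8, 5] → min -8
[-2, 6, 15, -8, 5, -2] → min -8
[6, 15, -8, 5, -2, -7] → min -8
[15, -8, 5, -2, -7, -7] → min -8
[-8, 5, -2, -7, -7, 14] → min -8
[5, -2, -7, -7, 14, 14] → min -7
[-2, -7, -7, 14, 14, 5] → min -7
[-7, -7, 14, 14, 5, 4] → min -7
[-7, 14, 14, 5, 4, 5] → min -7
[14, 14, 5, 4, 5, -1] → min -1
[14, 5, 4, 5, -1, -3] → min -3
[5, 4, 5, -1, -3, -11] → min -11
[4, 5, -1, -3, -11, -6] → min -11
Greatest of these is -1.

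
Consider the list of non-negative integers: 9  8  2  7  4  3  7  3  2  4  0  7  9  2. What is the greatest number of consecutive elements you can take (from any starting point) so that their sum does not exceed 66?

13

[9] sum 9 len 1
[9, 8] sum 17 len 2
[9, 8, 2] sum 19 len 3
[9, 8, 2, 7] sum 26 len 4
[9, 8, 2, 7, 4] sum 30 len 5
[9, 8, 2, 7, 4, 3] sum 33 len 6
[9, 8, 2, 7, 4, 3, 7] sum 40 len 7
[9, 8, 2, 7, 4, 3, 7, 3] sum 43 len 8
[9, 8, 2, 7, 4, 3, 7, 3, 2] sum 45 len 9
[9, 8, 2, 7, 4, 3, 7, 3, 2, 4] sum 49 len 10
[9, 8, 2, 7, 4, 3, 7, 3, 2, 4, 0] sum 49 len 11
[9, 8, 2, 7, 4, 3, 7, 3, 2, 4, 0, 7] sum 56 len 12
[9, 8, 2, 7, 4, 3, 7, 3, 2, 4, 0, 7, 9] sum 65 len 13
[8, 2, 7, 4, 3, 7, 3, 2, 4, 0, 7, 9, 2] sum 58 len 13
Longest length seen: 13.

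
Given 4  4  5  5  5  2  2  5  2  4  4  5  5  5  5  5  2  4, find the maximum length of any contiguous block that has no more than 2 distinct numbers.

7

add 4: window [4] (1 distinct), len 1
add 4: window [4, 4] (1 distinct), len 2
add 5: window [4, 4, 5] (2 distinct), len 3
add 5: window [4, 4, 5, 5] (2 distinct), len 4
add 5: window [4, 4, 5, 5, 5] (2 distinct), len 5
add 2: window [5, 5, 5, 2] (2 distinct), len 4
add 2: window [5, 5, 5, 2, 2] (2 distinct), len 5
add 5: window [5, 5, 5, 2, 2, 5] (2 distinct), len 6
add 2: window [5, 5, 5, 2, 2, 5, 2] (2 distinct), len 7
add 4: window [2, 4] (2 distinct), len 2
add 4: window [2, 4, 4] (2 distinct), len 3
add 5: window [4, 4, 5] (2 distinct), len 3
add 5: window [4, 4, 5, 5] (2 distinct), len 4
add 5: window [4, 4, 5, 5, 5] (2 distinct), len 5
add 5: window [4, 4, 5, 5, 5, 5] (2 distinct), len 6
add 5: window [4, 4, 5, 5, 5, 5, 5] (2 distinct), len 7
add 2: window [5, 5, 5, 5, 5, 2] (2 distinct), len 6
add 4: window [2, 4] (2 distinct), len 2
Longest length with ≤2 distinct: 7.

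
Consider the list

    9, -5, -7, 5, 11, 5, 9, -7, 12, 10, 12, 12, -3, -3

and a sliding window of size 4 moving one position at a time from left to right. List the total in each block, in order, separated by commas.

2, 4, 14, 30, 18, 19, 24, 27, 46, 31, 18

[9, -5, -7, 5] → sum 2
[-5, -7, 5, 11] → sum 4
[-7, 5, 11, 5] → sum 14
[5, 11, 5, 9] → sum 30
[11, 5, 9, -7] → sum 18
[5, 9, -7, 12] → sum 19
[9, -7, 12, 10] → sum 24
[-7, 12, 10, 12] → sum 27
[12, 10, 12, 12] → sum 46
[10, 12, 12, -3] → sum 31
[12, 12, -3, -3] → sum 18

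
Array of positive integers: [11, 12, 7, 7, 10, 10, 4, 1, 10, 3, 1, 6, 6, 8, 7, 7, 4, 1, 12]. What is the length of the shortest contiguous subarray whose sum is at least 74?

Extend right; whenever the sum reaches 74, record the length and shrink from the left:
add 11: running sum 11 < 74
add 12: running sum 23 < 74
add 7: running sum 30 < 74
add 7: running sum 37 < 74
add 10: running sum 47 < 74
add 10: running sum 57 < 74
add 4: running sum 61 < 74
add 1: running sum 62 < 74
add 10: running sum 72 < 74
add 3: shortest ending here [11, 12, 7, 7, 10, 10, 4, 1, 10, 3] sum 75, len 10
add 1: shortest ending here [11, 12, 7, 7, 10, 10, 4, 1, 10, 3, 1] sum 76, len 11
add 6: shortest ending here [11, 12, 7, 7, 10, 10, 4, 1, 10, 3, 1, 6] sum 82, len 12
add 6: shortest ending here [12, 7, 7, 10, 10, 4, 1, 10, 3, 1, 6, 6] sum 77, len 12
add 8: shortest ending here [12, 7, 7, 10, 10, 4, 1, 10, 3, 1, 6, 6, 8] sum 85, len 13
add 7: shortest ending here [7, 7, 10, 10, 4, 1, 10, 3, 1, 6, 6, 8, 7] sum 80, len 13
add 7: shortest ending here [7, 10, 10, 4, 1, 10, 3, 1, 6, 6, 8, 7, 7] sum 80, len 13
add 4: shortest ending here [10, 10, 4, 1, 10, 3, 1, 6, 6, 8, 7, 7, 4] sum 77, len 13
add 1: shortest ending here [10, 10, 4, 1, 10, 3, 1, 6, 6, 8, 7, 7, 4, 1] sum 78, len 14
add 12: shortest ending here [10, 4, 1, 10, 3, 1, 6, 6, 8, 7, 7, 4, 1, 12] sum 80, len 14
Shortest qualifying length: 10.

10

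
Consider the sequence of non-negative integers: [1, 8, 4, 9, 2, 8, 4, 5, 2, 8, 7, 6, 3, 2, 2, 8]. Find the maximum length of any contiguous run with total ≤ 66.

→ 1: sum 1, len 1
→ 8: sum 9, len 2
→ 4: sum 13, len 3
→ 9: sum 22, len 4
→ 2: sum 24, len 5
→ 8: sum 32, len 6
→ 4: sum 36, len 7
→ 5: sum 41, len 8
→ 2: sum 43, len 9
→ 8: sum 51, len 10
→ 7: sum 58, len 11
→ 6: sum 64, len 12
→ 3 (dropped 1): sum 66, len 12
→ 2 (dropped 8): sum 60, len 12
→ 2: sum 62, len 13
→ 8 (dropped 4): sum 66, len 13
Longest length seen: 13.

13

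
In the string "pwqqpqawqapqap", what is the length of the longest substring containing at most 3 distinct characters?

6

Extend right; when distinct count exceeds 3, shrink from the left:
add p: window [p] (1 distinct), len 1
add w: window [p, w] (2 distinct), len 2
add q: window [p, w, q] (3 distinct), len 3
add q: window [p, w, q, q] (3 distinct), len 4
add p: window [p, w, q, q, p] (3 distinct), len 5
add q: window [p, w, q, q, p, q] (3 distinct), len 6
add a: window [q, q, p, q, a] (3 distinct), len 5
add w: window [q, a, w] (3 distinct), len 3
add q: window [q, a, w, q] (3 distinct), len 4
add a: window [q, a, w, q, a] (3 distinct), len 5
add p: window [q, a, p] (3 distinct), len 3
add q: window [q, a, p, q] (3 distinct), len 4
add a: window [q, a, p, q, a] (3 distinct), len 5
add p: window [q, a, p, q, a, p] (3 distinct), len 6
Longest length with ≤3 distinct: 6.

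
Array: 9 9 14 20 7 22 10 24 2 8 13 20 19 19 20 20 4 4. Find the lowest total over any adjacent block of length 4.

43

Window sums for each of the 15 positions:
[9, 9, 14, 20] → sum 52
[9, 14, 20, 7] → sum 50
[14, 20, 7, 22] → sum 63
[20, 7, 22, 10] → sum 59
[7, 22, 10, 24] → sum 63
[22, 10, 24, 2] → sum 58
[10, 24, 2, 8] → sum 44
[24, 2, 8, 13] → sum 47
[2, 8, 13, 20] → sum 43
[8, 13, 20, 19] → sum 60
[13, 20, 19, 19] → sum 71
[20, 19, 19, 20] → sum 78
[19, 19, 20, 20] → sum 78
[19, 20, 20, 4] → sum 63
[20, 20, 4, 4] → sum 48
Lowest of these is 43.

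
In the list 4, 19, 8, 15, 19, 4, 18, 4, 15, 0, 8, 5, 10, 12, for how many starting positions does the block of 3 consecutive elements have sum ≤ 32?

[4, 19, 8] → sum 31  ≤ 32 ✓
[19, 8, 15] → sum 42
[8, 15, 19] → sum 42
[15, 19, 4] → sum 38
[19, 4, 18] → sum 41
[4, 18, 4] → sum 26  ≤ 32 ✓
[18, 4, 15] → sum 37
[4, 15, 0] → sum 19  ≤ 32 ✓
[15, 0, 8] → sum 23  ≤ 32 ✓
[0, 8, 5] → sum 13  ≤ 32 ✓
[8, 5, 10] → sum 23  ≤ 32 ✓
[5, 10, 12] → sum 27  ≤ 32 ✓
7 windows satisfy the condition.

7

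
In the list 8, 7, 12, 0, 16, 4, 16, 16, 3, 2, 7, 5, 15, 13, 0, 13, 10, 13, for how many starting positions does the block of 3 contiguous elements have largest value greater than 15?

8 7 12 → max 12
7 12 0 → max 12
12 0 16 → max 16  > 15 ✓
0 16 4 → max 16  > 15 ✓
16 4 16 → max 16  > 15 ✓
4 16 16 → max 16  > 15 ✓
16 16 3 → max 16  > 15 ✓
16 3 2 → max 16  > 15 ✓
3 2 7 → max 7
2 7 5 → max 7
7 5 15 → max 15
5 15 13 → max 15
15 13 0 → max 15
13 0 13 → max 13
0 13 10 → max 13
13 10 13 → max 13
6 windows satisfy the condition.

6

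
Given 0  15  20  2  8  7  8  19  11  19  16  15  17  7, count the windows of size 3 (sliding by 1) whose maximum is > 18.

8

[0, 15, 20] → max 20  > 18 ✓
[15, 20, 2] → max 20  > 18 ✓
[20, 2, 8] → max 20  > 18 ✓
[2, 8, 7] → max 8
[8, 7, 8] → max 8
[7, 8, 19] → max 19  > 18 ✓
[8, 19, 11] → max 19  > 18 ✓
[19, 11, 19] → max 19  > 18 ✓
[11, 19, 16] → max 19  > 18 ✓
[19, 16, 15] → max 19  > 18 ✓
[16, 15, 17] → max 17
[15, 17, 7] → max 17
8 windows satisfy the condition.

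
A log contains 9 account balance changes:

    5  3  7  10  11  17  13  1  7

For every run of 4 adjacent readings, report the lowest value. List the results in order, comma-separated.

(5, 3, 7, 10) → min 3
(3, 7, 10, 11) → min 3
(7, 10, 11, 17) → min 7
(10, 11, 17, 13) → min 10
(11, 17, 13, 1) → min 1
(17, 13, 1, 7) → min 1

3, 3, 7, 10, 1, 1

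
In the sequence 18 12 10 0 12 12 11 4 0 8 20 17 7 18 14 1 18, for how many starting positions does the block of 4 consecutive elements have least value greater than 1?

(18, 12, 10, 0) → min 0
(12, 10, 0, 12) → min 0
(10, 0, 12, 12) → min 0
(0, 12, 12, 11) → min 0
(12, 12, 11, 4) → min 4  > 1 ✓
(12, 11, 4, 0) → min 0
(11, 4, 0, 8) → min 0
(4, 0, 8, 20) → min 0
(0, 8, 20, 17) → min 0
(8, 20, 17, 7) → min 7  > 1 ✓
(20, 17, 7, 18) → min 7  > 1 ✓
(17, 7, 18, 14) → min 7  > 1 ✓
(7, 18, 14, 1) → min 1
(18, 14, 1, 18) → min 1
4 windows satisfy the condition.

4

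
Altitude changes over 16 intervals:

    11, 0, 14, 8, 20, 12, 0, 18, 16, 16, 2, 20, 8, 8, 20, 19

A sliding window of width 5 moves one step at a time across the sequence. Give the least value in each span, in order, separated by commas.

[11, 0, 14, 8, 20] → min 0
[0, 14, 8, 20, 12] → min 0
[14, 8, 20, 12, 0] → min 0
[8, 20, 12, 0, 18] → min 0
[20, 12, 0, 18, 16] → min 0
[12, 0, 18, 16, 16] → min 0
[0, 18, 16, 16, 2] → min 0
[18, 16, 16, 2, 20] → min 2
[16, 16, 2, 20, 8] → min 2
[16, 2, 20, 8, 8] → min 2
[2, 20, 8, 8, 20] → min 2
[20, 8, 8, 20, 19] → min 8

0, 0, 0, 0, 0, 0, 0, 2, 2, 2, 2, 8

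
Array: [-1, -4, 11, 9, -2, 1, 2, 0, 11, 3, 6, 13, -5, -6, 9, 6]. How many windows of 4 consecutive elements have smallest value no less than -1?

-1 -4 11 9 → min -4
-4 11 9 -2 → min -4
11 9 -2 1 → min -2
9 -2 1 2 → min -2
-2 1 2 0 → min -2
1 2 0 11 → min 0  ≥ -1 ✓
2 0 11 3 → min 0  ≥ -1 ✓
0 11 3 6 → min 0  ≥ -1 ✓
11 3 6 13 → min 3  ≥ -1 ✓
3 6 13 -5 → min -5
6 13 -5 -6 → min -6
13 -5 -6 9 → min -6
-5 -6 9 6 → min -6
4 windows satisfy the condition.

4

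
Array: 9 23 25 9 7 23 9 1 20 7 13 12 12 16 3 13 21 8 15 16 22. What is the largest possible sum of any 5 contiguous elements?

[9, 23, 25, 9, 7] → sum 73
[23, 25, 9, 7, 23] → sum 87
[25, 9, 7, 23, 9] → sum 73
[9, 7, 23, 9, 1] → sum 49
[7, 23, 9, 1, 20] → sum 60
[23, 9, 1, 20, 7] → sum 60
[9, 1, 20, 7, 13] → sum 50
[1, 20, 7, 13, 12] → sum 53
[20, 7, 13, 12, 12] → sum 64
[7, 13, 12, 12, 16] → sum 60
[13, 12, 12, 16, 3] → sum 56
[12, 12, 16, 3, 13] → sum 56
[12, 16, 3, 13, 21] → sum 65
[16, 3, 13, 21, 8] → sum 61
[3, 13, 21, 8, 15] → sum 60
[13, 21, 8, 15, 16] → sum 73
[21, 8, 15, 16, 22] → sum 82
Largest of these is 87.

87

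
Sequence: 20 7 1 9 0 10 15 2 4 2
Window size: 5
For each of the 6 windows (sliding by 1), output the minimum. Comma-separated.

0, 0, 0, 0, 0, 2

(20, 7, 1, 9, 0) → min 0
(7, 1, 9, 0, 10) → min 0
(1, 9, 0, 10, 15) → min 0
(9, 0, 10, 15, 2) → min 0
(0, 10, 15, 2, 4) → min 0
(10, 15, 2, 4, 2) → min 2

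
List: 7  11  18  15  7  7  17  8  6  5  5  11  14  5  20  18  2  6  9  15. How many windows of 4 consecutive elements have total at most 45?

10

7 11 18 15 → sum 51
11 18 15 7 → sum 51
18 15 7 7 → sum 47
15 7 7 17 → sum 46
7 7 17 8 → sum 39  ≤ 45 ✓
7 17 8 6 → sum 38  ≤ 45 ✓
17 8 6 5 → sum 36  ≤ 45 ✓
8 6 5 5 → sum 24  ≤ 45 ✓
6 5 5 11 → sum 27  ≤ 45 ✓
5 5 11 14 → sum 35  ≤ 45 ✓
5 11 14 5 → sum 35  ≤ 45 ✓
11 14 5 20 → sum 50
14 5 20 18 → sum 57
5 20 18 2 → sum 45  ≤ 45 ✓
20 18 2 6 → sum 46
18 2 6 9 → sum 35  ≤ 45 ✓
2 6 9 15 → sum 32  ≤ 45 ✓
10 windows satisfy the condition.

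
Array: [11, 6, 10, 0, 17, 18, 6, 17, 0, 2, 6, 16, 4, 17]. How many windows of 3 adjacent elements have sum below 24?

(11, 6, 10) → sum 27
(6, 10, 0) → sum 16  < 24 ✓
(10, 0, 17) → sum 27
(0, 17, 18) → sum 35
(17, 18, 6) → sum 41
(18, 6, 17) → sum 41
(6, 17, 0) → sum 23  < 24 ✓
(17, 0, 2) → sum 19  < 24 ✓
(0, 2, 6) → sum 8  < 24 ✓
(2, 6, 16) → sum 24
(6, 16, 4) → sum 26
(16, 4, 17) → sum 37
4 windows satisfy the condition.

4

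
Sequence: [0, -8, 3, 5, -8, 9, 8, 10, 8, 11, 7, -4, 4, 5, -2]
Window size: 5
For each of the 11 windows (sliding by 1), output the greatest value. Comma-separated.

5, 9, 9, 10, 10, 11, 11, 11, 11, 11, 7

[0, -8, 3, 5, -8] → max 5
[-8, 3, 5, -8, 9] → max 9
[3, 5, -8, 9, 8] → max 9
[5, -8, 9, 8, 10] → max 10
[-8, 9, 8, 10, 8] → max 10
[9, 8, 10, 8, 11] → max 11
[8, 10, 8, 11, 7] → max 11
[10, 8, 11, 7, -4] → max 11
[8, 11, 7, -4, 4] → max 11
[11, 7, -4, 4, 5] → max 11
[7, -4, 4, 5, -2] → max 7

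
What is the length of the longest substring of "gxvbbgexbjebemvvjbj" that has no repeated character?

add g: [g] len 1
add x: [g, x] len 2
add v: [g, x, v] len 3
add b: [g, x, v, b] len 4
add b (repeat b, move left end past it): [b] len 1
add g: [b, g] len 2
add e: [b, g, e] len 3
add x: [b, g, e, x] len 4
add b (repeat b, move left end past it): [g, e, x, b] len 4
add j: [g, e, x, b, j] len 5
add e (repeat e, move left end past it): [x, b, j, e] len 4
add b (repeat b, move left end past it): [j, e, b] len 3
add e (repeat e, move left end past it): [b, e] len 2
add m: [b, e, m] len 3
add v: [b, e, m, v] len 4
add v (repeat v, move left end past it): [v] len 1
add j: [v, j] len 2
add b: [v, j, b] len 3
add j (repeat j, move left end past it): [b, j] len 2
Longest all-distinct length: 5.

5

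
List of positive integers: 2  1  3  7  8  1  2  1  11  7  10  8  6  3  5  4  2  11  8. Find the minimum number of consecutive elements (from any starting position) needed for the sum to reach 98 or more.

Extend right; whenever the sum reaches 98, record the length and shrink from the left:
add 2: running sum 2 < 98
add 1: running sum 3 < 98
add 3: running sum 6 < 98
add 7: running sum 13 < 98
add 8: running sum 21 < 98
add 1: running sum 22 < 98
add 2: running sum 24 < 98
add 1: running sum 25 < 98
add 11: running sum 36 < 98
add 7: running sum 43 < 98
add 10: running sum 53 < 98
add 8: running sum 61 < 98
add 6: running sum 67 < 98
add 3: running sum 70 < 98
add 5: running sum 75 < 98
add 4: running sum 79 < 98
add 2: running sum 81 < 98
add 11: running sum 92 < 98
add 8: shortest ending here [1, 3, 7, 8, 1, 2, 1, 11, 7, 10, 8, 6, 3, 5, 4, 2, 11, 8] sum 98, len 18
Shortest qualifying length: 18.

18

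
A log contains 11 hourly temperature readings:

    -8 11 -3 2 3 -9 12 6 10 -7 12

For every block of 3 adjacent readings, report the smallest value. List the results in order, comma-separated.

Sliding a size-3 window across the 11 values:
(-8, 11, -3) → min -8
(11, -3, 2) → min -3
(-3, 2, 3) → min -3
(2, 3, -9) → min -9
(3, -9, 12) → min -9
(-9, 12, 6) → min -9
(12, 6, 10) → min 6
(6, 10, -7) → min -7
(10, -7, 12) → min -7

-8, -3, -3, -9, -9, -9, 6, -7, -7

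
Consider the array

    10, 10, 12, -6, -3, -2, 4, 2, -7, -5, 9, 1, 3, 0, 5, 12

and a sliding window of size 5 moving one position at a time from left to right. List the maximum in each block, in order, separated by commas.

Sliding a size-5 window across the 16 values:
[10, 10, 12, -6, -3] → max 12
[10, 12, -6, -3, -2] → max 12
[12, -6, -3, -2, 4] → max 12
[-6, -3, -2, 4, 2] → max 4
[-3, -2, 4, 2, -7] → max 4
[-2, 4, 2, -7, -5] → max 4
[4, 2, -7, -5, 9] → max 9
[2, -7, -5, 9, 1] → max 9
[-7, -5, 9, 1, 3] → max 9
[-5, 9, 1, 3, 0] → max 9
[9, 1, 3, 0, 5] → max 9
[1, 3, 0, 5, 12] → max 12

12, 12, 12, 4, 4, 4, 9, 9, 9, 9, 9, 12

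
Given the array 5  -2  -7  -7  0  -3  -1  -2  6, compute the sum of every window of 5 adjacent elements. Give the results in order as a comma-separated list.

-11, -19, -18, -13, 0

(5, -2, -7, -7, 0) → sum -11
(-2, -7, -7, 0, -3) → sum -19
(-7, -7, 0, -3, -1) → sum -18
(-7, 0, -3, -1, -2) → sum -13
(0, -3, -1, -2, 6) → sum 0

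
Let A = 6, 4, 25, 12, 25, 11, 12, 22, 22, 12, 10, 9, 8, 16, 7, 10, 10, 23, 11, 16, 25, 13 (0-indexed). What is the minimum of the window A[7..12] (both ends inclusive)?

Elements at indices 7..12: 22, 22, 12, 10, 9, 8
min(22, 22, 12, 10, 9, 8) = 8

8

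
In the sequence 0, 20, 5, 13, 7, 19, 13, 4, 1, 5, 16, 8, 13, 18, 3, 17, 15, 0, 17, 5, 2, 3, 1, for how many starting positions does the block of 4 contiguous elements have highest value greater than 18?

(0, 20, 5, 13) → max 20  > 18 ✓
(20, 5, 13, 7) → max 20  > 18 ✓
(5, 13, 7, 19) → max 19  > 18 ✓
(13, 7, 19, 13) → max 19  > 18 ✓
(7, 19, 13, 4) → max 19  > 18 ✓
(19, 13, 4, 1) → max 19  > 18 ✓
(13, 4, 1, 5) → max 13
(4, 1, 5, 16) → max 16
(1, 5, 16, 8) → max 16
(5, 16, 8, 13) → max 16
(16, 8, 13, 18) → max 18
(8, 13, 18, 3) → max 18
(13, 18, 3, 17) → max 18
(18, 3, 17, 15) → max 18
(3, 17, 15, 0) → max 17
(17, 15, 0, 17) → max 17
(15, 0, 17, 5) → max 17
(0, 17, 5, 2) → max 17
(17, 5, 2, 3) → max 17
(5, 2, 3, 1) → max 5
6 windows satisfy the condition.

6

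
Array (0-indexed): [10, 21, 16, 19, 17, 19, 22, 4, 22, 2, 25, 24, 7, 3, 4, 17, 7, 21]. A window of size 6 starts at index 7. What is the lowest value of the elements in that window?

Elements at indices 7..12: 4, 22, 2, 25, 24, 7
min(4, 22, 2, 25, 24, 7) = 2

2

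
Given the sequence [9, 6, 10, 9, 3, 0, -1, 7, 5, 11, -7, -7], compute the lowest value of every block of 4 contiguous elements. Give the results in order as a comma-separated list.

Sliding a size-4 window across the 12 values:
9 6 10 9 → min 6
6 10 9 3 → min 3
10 9 3 0 → min 0
9 3 0 -1 → min -1
3 0 -1 7 → min -1
0 -1 7 5 → min -1
-1 7 5 11 → min -1
7 5 11 -7 → min -7
5 11 -7 -7 → min -7

6, 3, 0, -1, -1, -1, -1, -7, -7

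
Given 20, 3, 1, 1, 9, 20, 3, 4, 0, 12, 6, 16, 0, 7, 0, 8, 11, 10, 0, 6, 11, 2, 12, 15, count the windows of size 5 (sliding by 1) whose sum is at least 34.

[20, 3, 1, 1, 9] → sum 34  ≥ 34 ✓
[3, 1, 1, 9, 20] → sum 34  ≥ 34 ✓
[1, 1, 9, 20, 3] → sum 34  ≥ 34 ✓
[1, 9, 20, 3, 4] → sum 37  ≥ 34 ✓
[9, 20, 3, 4, 0] → sum 36  ≥ 34 ✓
[20, 3, 4, 0, 12] → sum 39  ≥ 34 ✓
[3, 4, 0, 12, 6] → sum 25
[4, 0, 12, 6, 16] → sum 38  ≥ 34 ✓
[0, 12, 6, 16, 0] → sum 34  ≥ 34 ✓
[12, 6, 16, 0, 7] → sum 41  ≥ 34 ✓
[6, 16, 0, 7, 0] → sum 29
[16, 0, 7, 0, 8] → sum 31
[0, 7, 0, 8, 11] → sum 26
[7, 0, 8, 11, 10] → sum 36  ≥ 34 ✓
[0, 8, 11, 10, 0] → sum 29
[8, 11, 10, 0, 6] → sum 35  ≥ 34 ✓
[11, 10, 0, 6, 11] → sum 38  ≥ 34 ✓
[10, 0, 6, 11, 2] → sum 29
[0, 6, 11, 2, 12] → sum 31
[6, 11, 2, 12, 15] → sum 46  ≥ 34 ✓
13 windows satisfy the condition.

13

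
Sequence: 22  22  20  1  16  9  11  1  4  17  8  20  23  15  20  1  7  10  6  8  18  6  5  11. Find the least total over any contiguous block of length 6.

42

(22, 22, 20, 1, 16, 9) → sum 90
(22, 20, 1, 16, 9, 11) → sum 79
(20, 1, 16, 9, 11, 1) → sum 58
(1, 16, 9, 11, 1, 4) → sum 42
(16, 9, 11, 1, 4, 17) → sum 58
(9, 11, 1, 4, 17, 8) → sum 50
(11, 1, 4, 17, 8, 20) → sum 61
(1, 4, 17, 8, 20, 23) → sum 73
(4, 17, 8, 20, 23, 15) → sum 87
(17, 8, 20, 23, 15, 20) → sum 103
(8, 20, 23, 15, 20, 1) → sum 87
(20, 23, 15, 20, 1, 7) → sum 86
(23, 15, 20, 1, 7, 10) → sum 76
(15, 20, 1, 7, 10, 6) → sum 59
(20, 1, 7, 10, 6, 8) → sum 52
(1, 7, 10, 6, 8, 18) → sum 50
(7, 10, 6, 8, 18, 6) → sum 55
(10, 6, 8, 18, 6, 5) → sum 53
(6, 8, 18, 6, 5, 11) → sum 54
Least of these is 42.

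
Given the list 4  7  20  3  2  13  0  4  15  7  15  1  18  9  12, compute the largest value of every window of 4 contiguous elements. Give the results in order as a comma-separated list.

20, 20, 20, 13, 13, 15, 15, 15, 15, 18, 18, 18

(4, 7, 20, 3) → max 20
(7, 20, 3, 2) → max 20
(20, 3, 2, 13) → max 20
(3, 2, 13, 0) → max 13
(2, 13, 0, 4) → max 13
(13, 0, 4, 15) → max 15
(0, 4, 15, 7) → max 15
(4, 15, 7, 15) → max 15
(15, 7, 15, 1) → max 15
(7, 15, 1, 18) → max 18
(15, 1, 18, 9) → max 18
(1, 18, 9, 12) → max 18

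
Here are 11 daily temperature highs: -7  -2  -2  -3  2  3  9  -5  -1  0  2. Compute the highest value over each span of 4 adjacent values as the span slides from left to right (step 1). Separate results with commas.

Sliding a size-4 window across the 11 values:
[-7, -2, -2, -3] → max -2
[-2, -2, -3, 2] → max 2
[-2, -3, 2, 3] → max 3
[-3, 2, 3, 9] → max 9
[2, 3, 9, -5] → max 9
[3, 9, -5, -1] → max 9
[9, -5, -1, 0] → max 9
[-5, -1, 0, 2] → max 2

-2, 2, 3, 9, 9, 9, 9, 2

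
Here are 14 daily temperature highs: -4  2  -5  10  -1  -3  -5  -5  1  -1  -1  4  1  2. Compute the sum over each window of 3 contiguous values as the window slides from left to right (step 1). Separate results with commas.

Sliding a size-3 window across the 14 values:
[-4, 2, -5] → sum -7
[2, -5, 10] → sum 7
[-5, 10, -1] → sum 4
[10, -1, -3] → sum 6
[-1, -3, -5] → sum -9
[-3, -5, -5] → sum -13
[-5, -5, 1] → sum -9
[-5, 1, -1] → sum -5
[1, -1, -1] → sum -1
[-1, -1, 4] → sum 2
[-1, 4, 1] → sum 4
[4, 1, 2] → sum 7

-7, 7, 4, 6, -9, -13, -9, -5, -1, 2, 4, 7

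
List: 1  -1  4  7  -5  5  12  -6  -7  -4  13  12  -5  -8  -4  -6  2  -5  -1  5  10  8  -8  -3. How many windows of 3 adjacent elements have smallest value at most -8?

5

1 -1 4 → min -1
-1 4 7 → min -1
4 7 -5 → min -5
7 -5 5 → min -5
-5 5 12 → min -5
5 12 -6 → min -6
12 -6 -7 → min -7
-6 -7 -4 → min -7
-7 -4 13 → min -7
-4 13 12 → min -4
13 12 -5 → min -5
12 -5 -8 → min -8  ≤ -8 ✓
-5 -8 -4 → min -8  ≤ -8 ✓
-8 -4 -6 → min -8  ≤ -8 ✓
-4 -6 2 → min -6
-6 2 -5 → min -6
2 -5 -1 → min -5
-5 -1 5 → min -5
-1 5 10 → min -1
5 10 8 → min 5
10 8 -8 → min -8  ≤ -8 ✓
8 -8 -3 → min -8  ≤ -8 ✓
5 windows satisfy the condition.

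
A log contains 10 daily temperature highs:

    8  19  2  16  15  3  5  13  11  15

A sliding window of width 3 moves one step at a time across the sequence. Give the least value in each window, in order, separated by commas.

(8, 19, 2) → min 2
(19, 2, 16) → min 2
(2, 16, 15) → min 2
(16, 15, 3) → min 3
(15, 3, 5) → min 3
(3, 5, 13) → min 3
(5, 13, 11) → min 5
(13, 11, 15) → min 11

2, 2, 2, 3, 3, 3, 5, 11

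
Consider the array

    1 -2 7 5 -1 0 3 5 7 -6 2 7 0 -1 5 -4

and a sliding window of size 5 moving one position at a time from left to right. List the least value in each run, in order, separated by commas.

[1, -2, 7, 5, -1] → min -2
[-2, 7, 5, -1, 0] → min -2
[7, 5, -1, 0, 3] → min -1
[5, -1, 0, 3, 5] → min -1
[-1, 0, 3, 5, 7] → min -1
[0, 3, 5, 7, -6] → min -6
[3, 5, 7, -6, 2] → min -6
[5, 7, -6, 2, 7] → min -6
[7, -6, 2, 7, 0] → min -6
[-6, 2, 7, 0, -1] → min -6
[2, 7, 0, -1, 5] → min -1
[7, 0, -1, 5, -4] → min -4

-2, -2, -1, -1, -1, -6, -6, -6, -6, -6, -1, -4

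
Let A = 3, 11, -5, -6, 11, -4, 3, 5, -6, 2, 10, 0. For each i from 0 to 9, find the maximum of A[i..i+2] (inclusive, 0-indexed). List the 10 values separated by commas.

11, 11, 11, 11, 11, 5, 5, 5, 10, 10

(3, 11, -5) → max 11
(11, -5, -6) → max 11
(-5, -6, 11) → max 11
(-6, 11, -4) → max 11
(11, -4, 3) → max 11
(-4, 3, 5) → max 5
(3, 5, -6) → max 5
(5, -6, 2) → max 5
(-6, 2, 10) → max 10
(2, 10, 0) → max 10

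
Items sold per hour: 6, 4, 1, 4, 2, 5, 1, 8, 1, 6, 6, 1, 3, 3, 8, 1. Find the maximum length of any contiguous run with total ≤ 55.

Extend to the right; shrink from the left whenever the sum exceeds 55:
→ 6: sum 6, len 1
→ 4: sum 10, len 2
→ 1: sum 11, len 3
→ 4: sum 15, len 4
→ 2: sum 17, len 5
→ 5: sum 22, len 6
→ 1: sum 23, len 7
→ 8: sum 31, len 8
→ 1: sum 32, len 9
→ 6: sum 38, len 10
→ 6: sum 44, len 11
→ 1: sum 45, len 12
→ 3: sum 48, len 13
→ 3: sum 51, len 14
→ 8 (dropped 6): sum 53, len 14
→ 1: sum 54, len 15
Longest length seen: 15.

15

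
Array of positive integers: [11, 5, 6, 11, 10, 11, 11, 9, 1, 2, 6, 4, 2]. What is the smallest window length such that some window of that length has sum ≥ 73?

8

add 11: running sum 11 < 73
add 5: running sum 16 < 73
add 6: running sum 22 < 73
add 11: running sum 33 < 73
add 10: running sum 43 < 73
add 11: running sum 54 < 73
add 11: running sum 65 < 73
end 7: [11, 5, 6, 11, 10, 11, 11, 9] sum 74, len 8
end 8: [11, 5, 6, 11, 10, 11, 11, 9, 1] sum 75, len 9
end 9: [11, 5, 6, 11, 10, 11, 11, 9, 1, 2] sum 77, len 10
end 10: [11, 5, 6, 11, 10, 11, 11, 9, 1, 2, 6] sum 83, len 11
end 11: [5, 6, 11, 10, 11, 11, 9, 1, 2, 6, 4] sum 76, len 11
end 12: [6, 11, 10, 11, 11, 9, 1, 2, 6, 4, 2] sum 73, len 11
Shortest qualifying length: 8.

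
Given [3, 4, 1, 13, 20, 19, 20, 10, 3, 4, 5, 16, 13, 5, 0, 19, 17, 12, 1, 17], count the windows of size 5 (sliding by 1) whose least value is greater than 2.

3 4 1 13 20 → min 1
4 1 13 20 19 → min 1
1 13 20 19 20 → min 1
13 20 19 20 10 → min 10  > 2 ✓
20 19 20 10 3 → min 3  > 2 ✓
19 20 10 3 4 → min 3  > 2 ✓
20 10 3 4 5 → min 3  > 2 ✓
10 3 4 5 16 → min 3  > 2 ✓
3 4 5 16 13 → min 3  > 2 ✓
4 5 16 13 5 → min 4  > 2 ✓
5 16 13 5 0 → min 0
16 13 5 0 19 → min 0
13 5 0 19 17 → min 0
5 0 19 17 12 → min 0
0 19 17 12 1 → min 0
19 17 12 1 17 → min 1
7 windows satisfy the condition.

7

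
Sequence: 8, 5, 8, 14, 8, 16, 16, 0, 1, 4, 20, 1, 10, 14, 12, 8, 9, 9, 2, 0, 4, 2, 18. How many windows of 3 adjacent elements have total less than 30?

(8, 5, 8) → sum 21  < 30 ✓
(5, 8, 14) → sum 27  < 30 ✓
(8, 14, 8) → sum 30
(14, 8, 16) → sum 38
(8, 16, 16) → sum 40
(16, 16, 0) → sum 32
(16, 0, 1) → sum 17  < 30 ✓
(0, 1, 4) → sum 5  < 30 ✓
(1, 4, 20) → sum 25  < 30 ✓
(4, 20, 1) → sum 25  < 30 ✓
(20, 1, 10) → sum 31
(1, 10, 14) → sum 25  < 30 ✓
(10, 14, 12) → sum 36
(14, 12, 8) → sum 34
(12, 8, 9) → sum 29  < 30 ✓
(8, 9, 9) → sum 26  < 30 ✓
(9, 9, 2) → sum 20  < 30 ✓
(9, 2, 0) → sum 11  < 30 ✓
(2, 0, 4) → sum 6  < 30 ✓
(0, 4, 2) → sum 6  < 30 ✓
(4, 2, 18) → sum 24  < 30 ✓
14 windows satisfy the condition.

14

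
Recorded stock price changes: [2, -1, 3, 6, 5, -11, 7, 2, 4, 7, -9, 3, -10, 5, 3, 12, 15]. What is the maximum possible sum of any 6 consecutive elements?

28

(2, -1, 3, 6, 5, -11) → sum 4
(-1, 3, 6, 5, -11, 7) → sum 9
(3, 6, 5, -11, 7, 2) → sum 12
(6, 5, -11, 7, 2, 4) → sum 13
(5, -11, 7, 2, 4, 7) → sum 14
(-11, 7, 2, 4, 7, -9) → sum 0
(7, 2, 4, 7, -9, 3) → sum 14
(2, 4, 7, -9, 3, -10) → sum -3
(4, 7, -9, 3, -10, 5) → sum 0
(7, -9, 3, -10, 5, 3) → sum -1
(-9, 3, -10, 5, 3, 12) → sum 4
(3, -10, 5, 3, 12, 15) → sum 28
Maximum of these is 28.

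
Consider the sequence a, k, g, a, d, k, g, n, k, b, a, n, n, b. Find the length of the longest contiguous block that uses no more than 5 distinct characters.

9

[a] 1 distinct, len 1
[a, k] 2 distinct, len 2
[a, k, g] 3 distinct, len 3
[a, k, g, a] 3 distinct, len 4
[a, k, g, a, d] 4 distinct, len 5
[a, k, g, a, d, k] 4 distinct, len 6
[a, k, g, a, d, k, g] 4 distinct, len 7
[a, k, g, a, d, k, g, n] 5 distinct, len 8
[a, k, g, a, d, k, g, n, k] 5 distinct, len 9
[d, k, g, n, k, b] 5 distinct, len 6
[k, g, n, k, b, a] 5 distinct, len 6
[k, g, n, k, b, a, n] 5 distinct, len 7
[k, g, n, k, b, a, n, n] 5 distinct, len 8
[k, g, n, k, b, a, n, n, b] 5 distinct, len 9
Longest length with ≤5 distinct: 9.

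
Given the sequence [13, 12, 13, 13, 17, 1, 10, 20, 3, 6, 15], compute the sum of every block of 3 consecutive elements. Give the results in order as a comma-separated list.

(13, 12, 13) → sum 38
(12, 13, 13) → sum 38
(13, 13, 17) → sum 43
(13, 17, 1) → sum 31
(17, 1, 10) → sum 28
(1, 10, 20) → sum 31
(10, 20, 3) → sum 33
(20, 3, 6) → sum 29
(3, 6, 15) → sum 24

38, 38, 43, 31, 28, 31, 33, 29, 24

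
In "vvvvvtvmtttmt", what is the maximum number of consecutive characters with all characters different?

[v] len 1
[v] len 1
[v] len 1
[v] len 1
[v] len 1
[v, t] len 2
[t, v] len 2
[t, v, m] len 3
[v, m, t] len 3
[t] len 1
[t] len 1
[t, m] len 2
[m, t] len 2
Longest all-distinct length: 3.

3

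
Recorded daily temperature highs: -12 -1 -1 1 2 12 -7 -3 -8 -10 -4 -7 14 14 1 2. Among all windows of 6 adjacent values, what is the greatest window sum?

20

Window sums for each of the 11 positions:
-12 -1 -1 1 2 12 → sum 1
-1 -1 1 2 12 -7 → sum 6
-1 1 2 12 -7 -3 → sum 4
1 2 12 -7 -3 -8 → sum -3
2 12 -7 -3 -8 -10 → sum -14
12 -7 -3 -8 -10 -4 → sum -20
-7 -3 -8 -10 -4 -7 → sum -39
-3 -8 -10 -4 -7 14 → sum -18
-8 -10 -4 -7 14 14 → sum -1
-10 -4 -7 14 14 1 → sum 8
-4 -7 14 14 1 2 → sum 20
Greatest of these is 20.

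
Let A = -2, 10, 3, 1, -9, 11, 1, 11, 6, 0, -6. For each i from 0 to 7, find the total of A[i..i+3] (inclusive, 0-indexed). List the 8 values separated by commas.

12, 5, 6, 4, 14, 29, 18, 11

[-2, 10, 3, 1] → sum 12
[10, 3, 1, -9] → sum 5
[3, 1, -9, 11] → sum 6
[1, -9, 11, 1] → sum 4
[-9, 11, 1, 11] → sum 14
[11, 1, 11, 6] → sum 29
[1, 11, 6, 0] → sum 18
[11, 6, 0, -6] → sum 11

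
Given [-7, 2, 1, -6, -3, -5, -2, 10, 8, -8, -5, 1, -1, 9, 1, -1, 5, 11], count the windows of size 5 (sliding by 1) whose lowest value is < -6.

-7 2 1 -6 -3 → min -7  < -6 ✓
2 1 -6 -3 -5 → min -6
1 -6 -3 -5 -2 → min -6
-6 -3 -5 -2 10 → min -6
-3 -5 -2 10 8 → min -5
-5 -2 10 8 -8 → min -8  < -6 ✓
-2 10 8 -8 -5 → min -8  < -6 ✓
10 8 -8 -5 1 → min -8  < -6 ✓
8 -8 -5 1 -1 → min -8  < -6 ✓
-8 -5 1 -1 9 → min -8  < -6 ✓
-5 1 -1 9 1 → min -5
1 -1 9 1 -1 → min -1
-1 9 1 -1 5 → min -1
9 1 -1 5 11 → min -1
6 windows satisfy the condition.

6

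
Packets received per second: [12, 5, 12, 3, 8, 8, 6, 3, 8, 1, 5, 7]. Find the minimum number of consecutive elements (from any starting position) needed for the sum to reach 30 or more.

4

Extend right; whenever the sum reaches 30, record the length and shrink from the left:
add 12: running sum 12 < 30
add 5: running sum 17 < 30
add 12: running sum 29 < 30
add 3: shortest ending here [12, 5, 12, 3] sum 32, len 4
add 8: shortest ending here [12, 5, 12, 3, 8] sum 40, len 5
add 8: shortest ending here [12, 3, 8, 8] sum 31, len 4
add 6: shortest ending here [12, 3, 8, 8, 6] sum 37, len 5
add 3: shortest ending here [12, 3, 8, 8, 6, 3] sum 40, len 6
add 8: shortest ending here [8, 8, 6, 3, 8] sum 33, len 5
add 1: shortest ending here [8, 8, 6, 3, 8, 1] sum 34, len 6
add 5: shortest ending here [8, 6, 3, 8, 1, 5] sum 31, len 6
add 7: shortest ending here [6, 3, 8, 1, 5, 7] sum 30, len 6
Shortest qualifying length: 4.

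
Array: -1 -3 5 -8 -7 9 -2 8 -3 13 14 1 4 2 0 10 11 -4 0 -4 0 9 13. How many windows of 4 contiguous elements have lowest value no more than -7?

5

[-1, -3, 5, -8] → min -8  ≤ -7 ✓
[-3, 5, -8, -7] → min -8  ≤ -7 ✓
[5, -8, -7, 9] → min -8  ≤ -7 ✓
[-8, -7, 9, -2] → min -8  ≤ -7 ✓
[-7, 9, -2, 8] → min -7  ≤ -7 ✓
[9, -2, 8, -3] → min -3
[-2, 8, -3, 13] → min -3
[8, -3, 13, 14] → min -3
[-3, 13, 14, 1] → min -3
[13, 14, 1, 4] → min 1
[14, 1, 4, 2] → min 1
[1, 4, 2, 0] → min 0
[4, 2, 0, 10] → min 0
[2, 0, 10, 11] → min 0
[0, 10, 11, -4] → min -4
[10, 11, -4, 0] → min -4
[11, -4, 0, -4] → min -4
[-4, 0, -4, 0] → min -4
[0, -4, 0, 9] → min -4
[-4, 0, 9, 13] → min -4
5 windows satisfy the condition.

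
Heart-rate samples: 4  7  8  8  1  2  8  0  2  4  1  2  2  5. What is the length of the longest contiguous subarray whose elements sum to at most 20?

Extend to the right; shrink from the left whenever the sum exceeds 20:
→ 4: sum 4, len 1
→ 7: sum 11, len 2
→ 8: sum 19, len 3
→ 8 (dropped 4, 7): sum 16, len 2
→ 1: sum 17, len 3
→ 2: sum 19, len 4
→ 8 (dropped 8): sum 19, len 4
→ 0: sum 19, len 5
→ 2 (dropped 8): sum 13, len 5
→ 4: sum 17, len 6
→ 1: sum 18, len 7
→ 2: sum 20, len 8
→ 2 (dropped 1, 2): sum 19, len 7
→ 5 (dropped 8): sum 16, len 7
Longest length seen: 8.

8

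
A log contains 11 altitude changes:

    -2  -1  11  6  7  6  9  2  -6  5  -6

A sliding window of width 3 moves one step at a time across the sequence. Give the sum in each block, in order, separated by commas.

-2 -1 11 → sum 8
-1 11 6 → sum 16
11 6 7 → sum 24
6 7 6 → sum 19
7 6 9 → sum 22
6 9 2 → sum 17
9 2 -6 → sum 5
2 -6 5 → sum 1
-6 5 -6 → sum -7

8, 16, 24, 19, 22, 17, 5, 1, -7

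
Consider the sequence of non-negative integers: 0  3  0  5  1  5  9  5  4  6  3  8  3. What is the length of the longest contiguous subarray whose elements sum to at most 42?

11

Extend to the right; shrink from the left whenever the sum exceeds 42:
[0] sum 0 len 1
[0, 3] sum 3 len 2
[0, 3, 0] sum 3 len 3
[0, 3, 0, 5] sum 8 len 4
[0, 3, 0, 5, 1] sum 9 len 5
[0, 3, 0, 5, 1, 5] sum 14 len 6
[0, 3, 0, 5, 1, 5, 9] sum 23 len 7
[0, 3, 0, 5, 1, 5, 9, 5] sum 28 len 8
[0, 3, 0, 5, 1, 5, 9, 5, 4] sum 32 len 9
[0, 3, 0, 5, 1, 5, 9, 5, 4, 6] sum 38 len 10
[0, 3, 0, 5, 1, 5, 9, 5, 4, 6, 3] sum 41 len 11
[1, 5, 9, 5, 4, 6, 3, 8] sum 41 len 8
[9, 5, 4, 6, 3, 8, 3] sum 38 len 7
Longest length seen: 11.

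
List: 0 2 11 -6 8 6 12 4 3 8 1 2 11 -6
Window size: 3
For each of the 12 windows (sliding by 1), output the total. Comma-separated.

Sliding a size-3 window across the 14 values:
[0, 2, 11] → sum 13
[2, 11, -6] → sum 7
[11, -6, 8] → sum 13
[-6, 8, 6] → sum 8
[8, 6, 12] → sum 26
[6, 12, 4] → sum 22
[12, 4, 3] → sum 19
[4, 3, 8] → sum 15
[3, 8, 1] → sum 12
[8, 1, 2] → sum 11
[1, 2, 11] → sum 14
[2, 11, -6] → sum 7

13, 7, 13, 8, 26, 22, 19, 15, 12, 11, 14, 7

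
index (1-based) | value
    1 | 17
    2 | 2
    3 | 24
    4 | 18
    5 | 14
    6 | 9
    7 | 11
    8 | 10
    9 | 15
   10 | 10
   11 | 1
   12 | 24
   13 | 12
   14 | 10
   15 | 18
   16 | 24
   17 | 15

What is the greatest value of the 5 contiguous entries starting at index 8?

24

Elements at indices 8..12: 10, 15, 10, 1, 24
max(10, 15, 10, 1, 24) = 24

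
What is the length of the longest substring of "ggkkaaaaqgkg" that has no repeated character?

4

[g] len 1
[g] len 1
[g, k] len 2
[k] len 1
[k, a] len 2
[a] len 1
[a] len 1
[a] len 1
[a, q] len 2
[a, q, g] len 3
[a, q, g, k] len 4
[k, g] len 2
Longest all-distinct length: 4.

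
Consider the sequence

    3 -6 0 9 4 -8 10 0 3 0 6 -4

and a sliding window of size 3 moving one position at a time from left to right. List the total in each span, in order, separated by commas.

3 -6 0 → sum -3
-6 0 9 → sum 3
0 9 4 → sum 13
9 4 -8 → sum 5
4 -8 10 → sum 6
-8 10 0 → sum 2
10 0 3 → sum 13
0 3 0 → sum 3
3 0 6 → sum 9
0 6 -4 → sum 2

-3, 3, 13, 5, 6, 2, 13, 3, 9, 2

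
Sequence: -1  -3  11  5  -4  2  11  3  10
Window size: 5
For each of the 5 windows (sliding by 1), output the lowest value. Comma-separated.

-4, -4, -4, -4, -4

(-1, -3, 11, 5, -4) → min -4
(-3, 11, 5, -4, 2) → min -4
(11, 5, -4, 2, 11) → min -4
(5, -4, 2, 11, 3) → min -4
(-4, 2, 11, 3, 10) → min -4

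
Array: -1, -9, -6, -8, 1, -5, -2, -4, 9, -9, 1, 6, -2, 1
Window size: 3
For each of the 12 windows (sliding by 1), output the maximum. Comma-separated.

-1, -6, 1, 1, 1, -2, 9, 9, 9, 6, 6, 6

Sliding a size-3 window across the 14 values:
[-1, -9, -6] → max -1
[-9, -6, -8] → max -6
[-6, -8, 1] → max 1
[-8, 1, -5] → max 1
[1, -5, -2] → max 1
[-5, -2, -4] → max -2
[-2, -4, 9] → max 9
[-4, 9, -9] → max 9
[9, -9, 1] → max 9
[-9, 1, 6] → max 6
[1, 6, -2] → max 6
[6, -2, 1] → max 6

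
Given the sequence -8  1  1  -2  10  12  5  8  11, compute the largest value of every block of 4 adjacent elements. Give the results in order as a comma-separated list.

1, 10, 12, 12, 12, 12

-8 1 1 -2 → max 1
1 1 -2 10 → max 10
1 -2 10 12 → max 12
-2 10 12 5 → max 12
10 12 5 8 → max 12
12 5 8 11 → max 12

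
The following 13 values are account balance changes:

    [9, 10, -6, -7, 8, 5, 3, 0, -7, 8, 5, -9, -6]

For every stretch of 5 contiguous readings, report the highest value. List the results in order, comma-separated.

10, 10, 8, 8, 8, 8, 8, 8, 8

(9, 10, -6, -7, 8) → max 10
(10, -6, -7, 8, 5) → max 10
(-6, -7, 8, 5, 3) → max 8
(-7, 8, 5, 3, 0) → max 8
(8, 5, 3, 0, -7) → max 8
(5, 3, 0, -7, 8) → max 8
(3, 0, -7, 8, 5) → max 8
(0, -7, 8, 5, -9) → max 8
(-7, 8, 5, -9, -6) → max 8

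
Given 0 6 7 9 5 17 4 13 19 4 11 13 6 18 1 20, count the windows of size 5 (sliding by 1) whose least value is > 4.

1

[0, 6, 7, 9, 5] → min 0
[6, 7, 9, 5, 17] → min 5  > 4 ✓
[7, 9, 5, 17, 4] → min 4
[9, 5, 17, 4, 13] → min 4
[5, 17, 4, 13, 19] → min 4
[17, 4, 13, 19, 4] → min 4
[4, 13, 19, 4, 11] → min 4
[13, 19, 4, 11, 13] → min 4
[19, 4, 11, 13, 6] → min 4
[4, 11, 13, 6, 18] → min 4
[11, 13, 6, 18, 1] → min 1
[13, 6, 18, 1, 20] → min 1
1 window satisfy the condition.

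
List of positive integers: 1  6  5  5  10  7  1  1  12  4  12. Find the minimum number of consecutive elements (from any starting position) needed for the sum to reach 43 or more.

7

add 1: running sum 1 < 43
add 6: running sum 7 < 43
add 5: running sum 12 < 43
add 5: running sum 17 < 43
add 10: running sum 27 < 43
add 7: running sum 34 < 43
add 1: running sum 35 < 43
add 1: running sum 36 < 43
end 8: [6, 5, 5, 10, 7, 1, 1, 12] sum 47, len 8
end 9: [5, 5, 10, 7, 1, 1, 12, 4] sum 45, len 8
end 10: [10, 7, 1, 1, 12, 4, 12] sum 47, len 7
Shortest qualifying length: 7.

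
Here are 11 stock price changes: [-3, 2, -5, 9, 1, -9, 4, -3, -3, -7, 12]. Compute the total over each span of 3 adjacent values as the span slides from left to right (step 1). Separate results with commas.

-6, 6, 5, 1, -4, -8, -2, -13, 2

-3 2 -5 → sum -6
2 -5 9 → sum 6
-5 9 1 → sum 5
9 1 -9 → sum 1
1 -9 4 → sum -4
-9 4 -3 → sum -8
4 -3 -3 → sum -2
-3 -3 -7 → sum -13
-3 -7 12 → sum 2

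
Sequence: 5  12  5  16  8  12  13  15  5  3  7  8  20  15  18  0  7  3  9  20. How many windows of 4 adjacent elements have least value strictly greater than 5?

5 12 5 16 → min 5
12 5 16 8 → min 5
5 16 8 12 → min 5
16 8 12 13 → min 8  > 5 ✓
8 12 13 15 → min 8  > 5 ✓
12 13 15 5 → min 5
13 15 5 3 → min 3
15 5 3 7 → min 3
5 3 7 8 → min 3
3 7 8 20 → min 3
7 8 20 15 → min 7  > 5 ✓
8 20 15 18 → min 8  > 5 ✓
20 15 18 0 → min 0
15 18 0 7 → min 0
18 0 7 3 → min 0
0 7 3 9 → min 0
7 3 9 20 → min 3
4 windows satisfy the condition.

4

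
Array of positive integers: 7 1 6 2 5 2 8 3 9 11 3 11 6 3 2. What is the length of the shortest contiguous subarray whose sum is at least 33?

Extend right; whenever the sum reaches 33, record the length and shrink from the left:
add 7: running sum 7 < 33
add 1: running sum 8 < 33
add 6: running sum 14 < 33
add 2: running sum 16 < 33
add 5: running sum 21 < 33
add 2: running sum 23 < 33
add 8: running sum 31 < 33
end 7: [7, 1, 6, 2, 5, 2, 8, 3] sum 34, len 8
end 8: [6, 2, 5, 2, 8, 3, 9] sum 35, len 7
end 9: [2, 8, 3, 9, 11] sum 33, len 5
end 10: [8, 3, 9, 11, 3] sum 34, len 5
end 11: [9, 11, 3, 11] sum 34, len 4
end 12: [9, 11, 3, 11, 6] sum 40, len 5
end 13: [11, 3, 11, 6, 3] sum 34, len 5
end 14: [11, 3, 11, 6, 3, 2] sum 36, len 6
Shortest qualifying length: 4.

4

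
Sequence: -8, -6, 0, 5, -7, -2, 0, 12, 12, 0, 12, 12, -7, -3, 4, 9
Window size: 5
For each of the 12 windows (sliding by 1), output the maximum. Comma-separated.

Sliding a size-5 window across the 16 values:
-8 -6 0 5 -7 → max 5
-6 0 5 -7 -2 → max 5
0 5 -7 -2 0 → max 5
5 -7 -2 0 12 → max 12
-7 -2 0 12 12 → max 12
-2 0 12 12 0 → max 12
0 12 12 0 12 → max 12
12 12 0 12 12 → max 12
12 0 12 12 -7 → max 12
0 12 12 -7 -3 → max 12
12 12 -7 -3 4 → max 12
12 -7 -3 4 9 → max 12

5, 5, 5, 12, 12, 12, 12, 12, 12, 12, 12, 12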